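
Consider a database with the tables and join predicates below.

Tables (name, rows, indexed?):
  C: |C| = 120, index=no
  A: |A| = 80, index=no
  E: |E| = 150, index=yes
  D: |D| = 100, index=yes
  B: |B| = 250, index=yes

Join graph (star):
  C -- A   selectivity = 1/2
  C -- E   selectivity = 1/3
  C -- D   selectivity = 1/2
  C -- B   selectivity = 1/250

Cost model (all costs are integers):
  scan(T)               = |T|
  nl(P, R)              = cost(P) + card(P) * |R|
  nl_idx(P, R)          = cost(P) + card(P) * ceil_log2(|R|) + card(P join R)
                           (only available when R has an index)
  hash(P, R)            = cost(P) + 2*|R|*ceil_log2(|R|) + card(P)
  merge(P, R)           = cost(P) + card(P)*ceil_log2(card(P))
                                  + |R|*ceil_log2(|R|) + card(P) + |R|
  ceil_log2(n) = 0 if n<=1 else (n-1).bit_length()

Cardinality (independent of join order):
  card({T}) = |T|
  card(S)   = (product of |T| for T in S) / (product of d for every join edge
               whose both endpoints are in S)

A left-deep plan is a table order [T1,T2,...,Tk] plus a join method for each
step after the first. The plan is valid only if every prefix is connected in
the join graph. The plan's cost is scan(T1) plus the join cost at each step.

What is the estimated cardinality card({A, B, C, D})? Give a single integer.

240000

Tables in S: A(80), B(250), C(120), D(100)
Edges inside S: C-A(d=2), C-D(d=2), C-B(d=250)
numerator = 80 * 250 * 120 * 100 = 240000000
denominator = 2 * 2 * 250 = 1000
card(S) = 240000000 / 1000 = 240000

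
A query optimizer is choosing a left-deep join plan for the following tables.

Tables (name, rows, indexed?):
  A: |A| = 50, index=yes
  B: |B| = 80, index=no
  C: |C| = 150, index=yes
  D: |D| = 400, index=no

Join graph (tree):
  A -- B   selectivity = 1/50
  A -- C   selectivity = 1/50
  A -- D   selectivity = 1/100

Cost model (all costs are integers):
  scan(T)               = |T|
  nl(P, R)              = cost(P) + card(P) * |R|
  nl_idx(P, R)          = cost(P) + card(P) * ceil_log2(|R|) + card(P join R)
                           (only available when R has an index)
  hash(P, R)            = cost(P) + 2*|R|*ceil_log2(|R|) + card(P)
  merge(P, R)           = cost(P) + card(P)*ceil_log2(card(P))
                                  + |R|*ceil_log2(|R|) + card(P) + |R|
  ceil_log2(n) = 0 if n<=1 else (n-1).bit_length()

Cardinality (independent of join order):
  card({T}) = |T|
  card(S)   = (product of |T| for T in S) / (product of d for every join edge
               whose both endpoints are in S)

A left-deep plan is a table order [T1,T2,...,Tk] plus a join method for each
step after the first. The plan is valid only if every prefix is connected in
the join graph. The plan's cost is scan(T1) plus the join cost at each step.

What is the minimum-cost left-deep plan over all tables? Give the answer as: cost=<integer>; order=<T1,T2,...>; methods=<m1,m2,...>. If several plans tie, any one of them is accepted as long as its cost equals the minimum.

Selinger DP (subsets sized 1..n):
  {A}: scan cost=50, card=50
  {B}: scan cost=80, card=80
  {C}: scan cost=150, card=150
  {D}: scan cost=400, card=400
  {AB}: card=80; try (A,nl_idx)→640, (A,hash)→760, (B,merge)→1040, (A,merge)→1070, (B,hash)→1220, (B,nl)→4050 …(+1); best=640 via (A,nl_idx)
  {AC}: card=150; try (C,nl_idx)→600, (A,hash)→900, (A,nl_idx)→1200, (C,merge)→1750, (A,merge)→1850, (C,hash)→2500 …(+2); best=600 via (C,nl_idx)
  {AD}: card=200; try (A,hash)→1400, (A,nl_idx)→3000, (D,merge)→4400, (A,merge)→4750, (D,hash)→7300, (D,nl)→20050 …(+1); best=1400 via (A,hash)
  {ABC}: card=240; try (C,nl_idx)→1520, (B,hash)→1870, (B,merge)→2590, (C,merge)→2630, (C,hash)→3120, (B,nl)→12600 …(+1); best=1520 via (C,nl_idx)
  {ABD}: card=320; try (B,hash)→2720, (B,merge)→3840, (D,merge)→5280, (D,hash)→7920, (B,nl)→17400, (D,nl)→32640; best=2720 via (B,hash)
  {ACD}: card=600; try (C,nl_idx)→3600, (C,hash)→4000, (C,merge)→4550, (D,merge)→5950, (D,hash)→7950, (C,nl)→31400 …(+1); best=3600 via (C,nl_idx)
  {ABCD}: card=960; try (B,hash)→5320, (C,hash)→5440, (C,nl_idx)→6240, (C,merge)→7270, (D,merge)→7680, (D,hash)→8960 …(+4); best=5320 via (B,hash)

cost=5320; order=D,A,C,B; methods=hash,nl_idx,hash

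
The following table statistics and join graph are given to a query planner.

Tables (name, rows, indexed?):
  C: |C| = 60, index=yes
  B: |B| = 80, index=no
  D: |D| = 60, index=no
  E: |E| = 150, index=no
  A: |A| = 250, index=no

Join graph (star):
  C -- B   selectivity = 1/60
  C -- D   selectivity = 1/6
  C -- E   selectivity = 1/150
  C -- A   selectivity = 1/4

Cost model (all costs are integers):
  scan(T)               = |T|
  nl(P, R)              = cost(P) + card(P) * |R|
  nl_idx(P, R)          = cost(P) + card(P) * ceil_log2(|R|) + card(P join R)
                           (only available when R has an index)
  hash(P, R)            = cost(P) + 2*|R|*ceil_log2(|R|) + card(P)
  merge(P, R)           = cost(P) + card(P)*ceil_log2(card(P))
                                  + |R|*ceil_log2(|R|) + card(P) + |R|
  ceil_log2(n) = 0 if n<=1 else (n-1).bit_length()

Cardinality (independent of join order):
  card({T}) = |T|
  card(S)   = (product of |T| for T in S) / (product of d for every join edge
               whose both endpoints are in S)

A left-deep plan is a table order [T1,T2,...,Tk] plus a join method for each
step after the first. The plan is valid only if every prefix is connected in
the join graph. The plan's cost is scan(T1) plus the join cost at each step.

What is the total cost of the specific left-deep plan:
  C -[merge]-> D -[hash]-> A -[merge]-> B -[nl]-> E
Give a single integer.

step 1: scan C: cost=60, card=60
step 2: join D via merge
    card(P join D) = 60*60/(6) = 600
    cost = 60 + 60*6 + 60*6 + 60 + 60 = 900
step 3: join A via hash
    card(P join A) = 600*250/(4) = 37500
    cost = 900 + 2*250*8 + 600 = 5500
step 4: join B via merge
    card(P join B) = 37500*80/(60) = 50000
    cost = 5500 + 37500*16 + 80*7 + 37500 + 80 = 643640
step 5: join E via nl
    card(P join E) = 50000*150/(150) = 50000
    cost = 643640 + 50000*150 = 8143640

8143640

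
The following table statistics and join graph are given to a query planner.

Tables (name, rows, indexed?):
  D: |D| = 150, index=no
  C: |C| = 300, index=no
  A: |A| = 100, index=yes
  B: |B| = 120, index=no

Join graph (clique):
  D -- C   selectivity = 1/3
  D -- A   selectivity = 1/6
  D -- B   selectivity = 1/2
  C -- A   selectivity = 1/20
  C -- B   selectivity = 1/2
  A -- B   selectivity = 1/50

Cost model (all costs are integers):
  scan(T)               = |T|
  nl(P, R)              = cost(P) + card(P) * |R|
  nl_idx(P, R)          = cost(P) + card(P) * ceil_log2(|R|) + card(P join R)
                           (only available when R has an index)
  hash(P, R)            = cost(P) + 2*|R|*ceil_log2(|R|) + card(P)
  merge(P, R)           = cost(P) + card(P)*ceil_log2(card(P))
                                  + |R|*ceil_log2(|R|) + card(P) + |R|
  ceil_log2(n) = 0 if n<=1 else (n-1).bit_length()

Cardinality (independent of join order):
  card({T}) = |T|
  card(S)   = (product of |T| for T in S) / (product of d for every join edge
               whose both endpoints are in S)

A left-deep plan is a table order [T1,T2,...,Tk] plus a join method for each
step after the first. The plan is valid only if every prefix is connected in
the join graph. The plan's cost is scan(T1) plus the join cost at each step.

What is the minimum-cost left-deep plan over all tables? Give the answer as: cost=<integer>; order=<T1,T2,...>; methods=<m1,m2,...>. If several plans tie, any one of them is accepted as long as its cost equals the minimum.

Selinger DP (subsets sized 1..n):
  {D}: scan cost=150, card=150
  {C}: scan cost=300, card=300
  {A}: scan cost=100, card=100
  {B}: scan cost=120, card=120
  {CD}: card=15000; try (D,hash)→3000, (C,merge)→4500, (D,merge)→4650, (C,hash)→5700, (C,nl)→45150, (D,nl)→45300; best=3000 via (D,hash)
  {AD}: card=2500; try (A,hash)→1700, (D,merge)→2250, (A,merge)→2300, (D,hash)→2600, (A,nl_idx)→3700, (D,nl)→15100 …(+1); best=1700 via (A,hash)
  {BD}: card=9000; try (B,hash)→1980, (D,merge)→2430, (B,merge)→2460, (D,hash)→2640, (D,nl)→18120, (B,nl)→18150; best=1980 via (B,hash)
  {AC}: card=1500; try (A,hash)→2000, (C,merge)→3900, (A,nl_idx)→3900, (A,merge)→4100, (C,hash)→5600, (C,nl)→30100 …(+1); best=2000 via (A,hash)
  {BC}: card=18000; try (B,hash)→2280, (C,merge)→4080, (B,merge)→4260, (C,hash)→5640, (C,nl)→36120, (B,nl)→36300; best=2280 via (B,hash)
  {AB}: card=240; try (A,nl_idx)→1200, (A,hash)→1640, (B,merge)→1860, (B,hash)→1880, (A,merge)→1880, (B,nl)→12100 …(+1); best=1200 via (A,nl_idx)
  {ACD}: card=12500; try (D,hash)→5900, (C,hash)→9600, (A,hash)→19400, (D,merge)→21350, (C,merge)→37200, (A,nl_idx)→120500 …(+4); best=5900 via (D,hash)
  {BCD}: card=450000; try (C,hash)→16380, (B,hash)→19680, (D,hash)→22680, (C,merge)→139980, (B,merge)→228960, (D,merge)→291630 …(+3); best=16380 via (C,hash)
  {ABD}: card=3000; try (D,hash)→3840, (D,merge)→4710, (B,hash)→5880, (A,hash)→12380, (B,merge)→35160, (D,nl)→37200 …(+4); best=3840 via (D,hash)
  {ABC}: card=1800; try (B,hash)→5180, (C,merge)→6360, (C,hash)→6840, (B,merge)→20960, (A,hash)→21680, (C,nl)→73200 …(+4); best=5180 via (B,hash)
  {ABCD}: card=7500; try (D,hash)→9380, (C,hash)→12240, (B,hash)→20080, (D,merge)→28130, (C,merge)→45840, (B,merge)→194360 …(+7); best=9380 via (D,hash)

cost=9380; order=C,A,B,D; methods=hash,hash,hash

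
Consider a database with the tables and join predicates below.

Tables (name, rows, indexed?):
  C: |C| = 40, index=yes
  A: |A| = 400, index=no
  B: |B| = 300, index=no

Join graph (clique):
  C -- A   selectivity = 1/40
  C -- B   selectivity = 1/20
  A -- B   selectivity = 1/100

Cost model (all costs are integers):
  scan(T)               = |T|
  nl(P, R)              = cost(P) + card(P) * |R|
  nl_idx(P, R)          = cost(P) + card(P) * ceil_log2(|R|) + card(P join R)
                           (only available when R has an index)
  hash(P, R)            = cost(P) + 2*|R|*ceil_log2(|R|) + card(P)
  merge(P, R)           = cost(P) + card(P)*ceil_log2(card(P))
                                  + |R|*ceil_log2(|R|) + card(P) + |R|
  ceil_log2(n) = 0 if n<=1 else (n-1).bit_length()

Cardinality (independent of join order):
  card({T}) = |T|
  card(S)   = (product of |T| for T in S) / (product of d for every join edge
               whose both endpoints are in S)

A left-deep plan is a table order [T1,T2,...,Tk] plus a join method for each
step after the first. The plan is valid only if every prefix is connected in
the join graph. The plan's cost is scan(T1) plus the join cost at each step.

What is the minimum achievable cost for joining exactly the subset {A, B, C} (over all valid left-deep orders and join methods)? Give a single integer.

7080

Selinger DP over subsets of {A,B,C}:
  {C}: scan cost=40, card=40
  {A}: scan cost=400, card=400
  {B}: scan cost=300, card=300
  {AC}: card=400; try (C,hash)→1280, (C,nl_idx)→3200, (A,merge)→4320, (C,merge)→4680, (A,hash)→7280, (A,nl)→16040 …(+1); best=1280 via (C,hash)
  {BC}: card=600; try (C,hash)→1080, (C,nl_idx)→2700, (B,merge)→3320, (C,merge)→3580, (B,hash)→5480, (B,nl)→12040 …(+1); best=1080 via (C,hash)
  {AB}: card=1200; try (B,hash)→6200, (A,merge)→7300, (B,merge)→7400, (A,hash)→7800, (A,nl)→120300, (B,nl)→120400; best=6200 via (B,hash)
  {ABC}: card=60; try (B,hash)→7080, (C,hash)→7880, (B,merge)→8280, (A,hash)→8880, (A,merge)→11680, (C,nl_idx)→13460 …(+4); best=7080 via (B,hash)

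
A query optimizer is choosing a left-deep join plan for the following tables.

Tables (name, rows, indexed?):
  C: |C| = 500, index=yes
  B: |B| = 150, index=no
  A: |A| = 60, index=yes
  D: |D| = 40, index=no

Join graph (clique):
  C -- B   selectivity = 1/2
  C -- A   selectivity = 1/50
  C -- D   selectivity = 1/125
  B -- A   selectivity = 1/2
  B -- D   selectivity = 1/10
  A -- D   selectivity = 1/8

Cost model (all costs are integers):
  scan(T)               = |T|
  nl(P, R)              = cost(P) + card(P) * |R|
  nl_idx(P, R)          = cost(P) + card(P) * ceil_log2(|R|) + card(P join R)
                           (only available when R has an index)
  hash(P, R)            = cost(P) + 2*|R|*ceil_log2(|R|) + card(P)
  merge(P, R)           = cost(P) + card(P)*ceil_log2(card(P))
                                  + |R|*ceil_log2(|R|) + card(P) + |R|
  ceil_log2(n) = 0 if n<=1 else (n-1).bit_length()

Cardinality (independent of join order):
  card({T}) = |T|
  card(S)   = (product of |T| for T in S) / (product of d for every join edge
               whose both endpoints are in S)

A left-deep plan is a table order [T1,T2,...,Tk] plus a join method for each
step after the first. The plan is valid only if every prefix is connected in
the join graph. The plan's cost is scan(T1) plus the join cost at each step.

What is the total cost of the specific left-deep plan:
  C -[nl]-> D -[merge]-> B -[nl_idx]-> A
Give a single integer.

step 1: scan C: cost=500, card=500
step 2: join D via nl
    card(P join D) = 500*40/(125) = 160
    cost = 500 + 500*40 = 20500
step 3: join B via merge
    card(P join B) = 160*150/(2*10) = 1200
    cost = 20500 + 160*8 + 150*8 + 160 + 150 = 23290
step 4: join A via nl_idx
    card(P join A) = 1200*60/(50*2*8) = 90
    cost = 23290 + 1200*6 + 90 = 30580

30580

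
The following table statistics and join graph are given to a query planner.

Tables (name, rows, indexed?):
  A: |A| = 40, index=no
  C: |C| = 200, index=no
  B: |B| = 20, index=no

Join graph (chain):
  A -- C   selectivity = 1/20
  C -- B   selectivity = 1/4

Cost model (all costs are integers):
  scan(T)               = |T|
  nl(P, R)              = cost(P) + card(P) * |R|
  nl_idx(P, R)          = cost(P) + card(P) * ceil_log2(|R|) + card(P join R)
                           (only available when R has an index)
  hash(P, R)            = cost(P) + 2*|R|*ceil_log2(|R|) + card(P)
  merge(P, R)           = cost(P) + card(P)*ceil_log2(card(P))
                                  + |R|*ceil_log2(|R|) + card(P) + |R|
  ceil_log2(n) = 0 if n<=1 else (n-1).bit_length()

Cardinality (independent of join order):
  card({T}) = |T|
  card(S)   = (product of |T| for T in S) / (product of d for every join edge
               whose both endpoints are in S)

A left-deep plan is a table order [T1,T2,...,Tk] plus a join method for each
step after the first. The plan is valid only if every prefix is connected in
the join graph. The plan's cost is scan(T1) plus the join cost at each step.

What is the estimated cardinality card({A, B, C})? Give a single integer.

Tables in S: A(40), B(20), C(200)
Edges inside S: A-C(d=20), C-B(d=4)
numerator = 40 * 20 * 200 = 160000
denominator = 20 * 4 = 80
card(S) = 160000 / 80 = 2000

2000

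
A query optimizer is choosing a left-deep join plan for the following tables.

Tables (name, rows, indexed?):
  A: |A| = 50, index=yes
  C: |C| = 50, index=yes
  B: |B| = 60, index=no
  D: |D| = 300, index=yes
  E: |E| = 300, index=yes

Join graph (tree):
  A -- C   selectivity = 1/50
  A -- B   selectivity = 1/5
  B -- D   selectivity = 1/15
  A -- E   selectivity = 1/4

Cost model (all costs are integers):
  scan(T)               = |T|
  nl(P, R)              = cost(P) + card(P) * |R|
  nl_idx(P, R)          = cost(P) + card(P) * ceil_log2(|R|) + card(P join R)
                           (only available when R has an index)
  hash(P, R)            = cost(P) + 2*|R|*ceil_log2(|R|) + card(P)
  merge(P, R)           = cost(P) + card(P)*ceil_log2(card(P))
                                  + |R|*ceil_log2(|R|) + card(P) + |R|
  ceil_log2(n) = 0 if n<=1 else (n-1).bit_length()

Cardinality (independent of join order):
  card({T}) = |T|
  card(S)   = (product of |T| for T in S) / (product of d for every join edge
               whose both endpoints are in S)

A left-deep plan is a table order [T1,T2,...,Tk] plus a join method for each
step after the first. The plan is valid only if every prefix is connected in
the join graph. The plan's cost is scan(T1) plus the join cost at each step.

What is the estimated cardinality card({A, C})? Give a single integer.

50

Tables in S: A(50), C(50)
Edges inside S: A-C(d=50)
numerator = 50 * 50 = 2500
denominator = 50 = 50
card(S) = 2500 / 50 = 50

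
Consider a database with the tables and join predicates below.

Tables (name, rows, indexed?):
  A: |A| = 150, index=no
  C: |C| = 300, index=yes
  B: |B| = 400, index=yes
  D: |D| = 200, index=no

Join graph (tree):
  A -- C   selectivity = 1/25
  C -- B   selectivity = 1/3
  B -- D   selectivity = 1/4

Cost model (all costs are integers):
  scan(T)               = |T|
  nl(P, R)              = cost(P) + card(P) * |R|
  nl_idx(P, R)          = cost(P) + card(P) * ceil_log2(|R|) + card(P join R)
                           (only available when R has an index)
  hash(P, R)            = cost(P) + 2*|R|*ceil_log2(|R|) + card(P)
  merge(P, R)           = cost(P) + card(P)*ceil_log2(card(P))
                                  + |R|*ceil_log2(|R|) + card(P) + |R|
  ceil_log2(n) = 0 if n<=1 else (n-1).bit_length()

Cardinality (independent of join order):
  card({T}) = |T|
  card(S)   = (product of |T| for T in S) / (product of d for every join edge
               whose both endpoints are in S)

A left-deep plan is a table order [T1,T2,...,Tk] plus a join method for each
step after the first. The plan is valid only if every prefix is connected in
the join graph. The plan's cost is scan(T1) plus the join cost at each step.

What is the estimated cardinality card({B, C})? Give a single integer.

Tables in S: B(400), C(300)
Edges inside S: C-B(d=3)
numerator = 400 * 300 = 120000
denominator = 3 = 3
card(S) = 120000 / 3 = 40000

40000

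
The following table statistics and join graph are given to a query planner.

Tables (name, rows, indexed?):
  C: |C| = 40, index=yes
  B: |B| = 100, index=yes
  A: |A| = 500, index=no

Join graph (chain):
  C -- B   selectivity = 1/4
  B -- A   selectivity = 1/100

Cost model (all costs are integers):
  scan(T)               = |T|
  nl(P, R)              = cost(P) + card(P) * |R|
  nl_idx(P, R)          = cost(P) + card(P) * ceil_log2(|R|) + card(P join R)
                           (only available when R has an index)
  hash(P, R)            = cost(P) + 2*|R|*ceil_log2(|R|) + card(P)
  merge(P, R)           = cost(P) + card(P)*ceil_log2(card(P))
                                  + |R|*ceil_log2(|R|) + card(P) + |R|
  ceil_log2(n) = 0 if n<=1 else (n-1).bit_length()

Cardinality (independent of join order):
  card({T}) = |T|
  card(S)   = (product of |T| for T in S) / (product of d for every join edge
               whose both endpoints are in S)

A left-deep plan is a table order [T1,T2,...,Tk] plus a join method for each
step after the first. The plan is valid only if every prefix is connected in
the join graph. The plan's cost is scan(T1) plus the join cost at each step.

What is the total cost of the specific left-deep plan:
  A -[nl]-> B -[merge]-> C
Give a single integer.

55780

step 1: scan A: cost=500, card=500
step 2: join B via nl
    card(P join B) = 500*100/(100) = 500
    cost = 500 + 500*100 = 50500
step 3: join C via merge
    card(P join C) = 500*40/(4) = 5000
    cost = 50500 + 500*9 + 40*6 + 500 + 40 = 55780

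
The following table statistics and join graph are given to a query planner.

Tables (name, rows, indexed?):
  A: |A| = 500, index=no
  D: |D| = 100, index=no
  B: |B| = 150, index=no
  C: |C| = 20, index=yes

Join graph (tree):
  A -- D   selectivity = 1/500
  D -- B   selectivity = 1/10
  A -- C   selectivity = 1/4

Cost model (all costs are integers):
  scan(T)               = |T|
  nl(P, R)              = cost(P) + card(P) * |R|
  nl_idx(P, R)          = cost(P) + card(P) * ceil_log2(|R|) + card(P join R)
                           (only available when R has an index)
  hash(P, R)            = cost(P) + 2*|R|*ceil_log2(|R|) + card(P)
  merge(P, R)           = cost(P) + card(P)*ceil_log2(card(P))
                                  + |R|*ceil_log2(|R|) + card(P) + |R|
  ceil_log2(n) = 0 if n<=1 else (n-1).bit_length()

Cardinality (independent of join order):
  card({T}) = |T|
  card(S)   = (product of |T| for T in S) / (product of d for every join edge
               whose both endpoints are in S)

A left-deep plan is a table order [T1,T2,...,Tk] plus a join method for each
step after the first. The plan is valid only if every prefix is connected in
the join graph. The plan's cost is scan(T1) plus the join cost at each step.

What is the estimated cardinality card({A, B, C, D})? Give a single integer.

7500

Tables in S: A(500), B(150), C(20), D(100)
Edges inside S: A-D(d=500), D-B(d=10), A-C(d=4)
numerator = 500 * 150 * 20 * 100 = 150000000
denominator = 500 * 10 * 4 = 20000
card(S) = 150000000 / 20000 = 7500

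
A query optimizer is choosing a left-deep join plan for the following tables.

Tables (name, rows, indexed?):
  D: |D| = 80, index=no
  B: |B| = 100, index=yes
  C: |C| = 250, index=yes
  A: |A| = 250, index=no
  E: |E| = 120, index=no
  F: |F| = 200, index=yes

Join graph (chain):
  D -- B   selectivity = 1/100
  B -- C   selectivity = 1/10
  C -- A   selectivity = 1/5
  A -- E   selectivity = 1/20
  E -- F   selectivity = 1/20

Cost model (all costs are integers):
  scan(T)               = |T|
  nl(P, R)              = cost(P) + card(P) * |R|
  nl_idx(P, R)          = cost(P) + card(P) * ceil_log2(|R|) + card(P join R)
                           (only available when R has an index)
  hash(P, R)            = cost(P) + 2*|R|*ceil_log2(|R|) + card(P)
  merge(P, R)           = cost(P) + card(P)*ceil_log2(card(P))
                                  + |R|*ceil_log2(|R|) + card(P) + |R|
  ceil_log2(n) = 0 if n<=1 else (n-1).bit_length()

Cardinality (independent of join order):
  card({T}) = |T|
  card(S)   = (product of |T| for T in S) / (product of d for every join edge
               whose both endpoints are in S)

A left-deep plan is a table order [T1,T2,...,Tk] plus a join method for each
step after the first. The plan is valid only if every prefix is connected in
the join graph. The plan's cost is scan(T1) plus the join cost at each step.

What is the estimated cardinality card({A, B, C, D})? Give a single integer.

100000

Tables in S: A(250), B(100), C(250), D(80)
Edges inside S: D-B(d=100), B-C(d=10), C-A(d=5)
numerator = 250 * 100 * 250 * 80 = 500000000
denominator = 100 * 10 * 5 = 5000
card(S) = 500000000 / 5000 = 100000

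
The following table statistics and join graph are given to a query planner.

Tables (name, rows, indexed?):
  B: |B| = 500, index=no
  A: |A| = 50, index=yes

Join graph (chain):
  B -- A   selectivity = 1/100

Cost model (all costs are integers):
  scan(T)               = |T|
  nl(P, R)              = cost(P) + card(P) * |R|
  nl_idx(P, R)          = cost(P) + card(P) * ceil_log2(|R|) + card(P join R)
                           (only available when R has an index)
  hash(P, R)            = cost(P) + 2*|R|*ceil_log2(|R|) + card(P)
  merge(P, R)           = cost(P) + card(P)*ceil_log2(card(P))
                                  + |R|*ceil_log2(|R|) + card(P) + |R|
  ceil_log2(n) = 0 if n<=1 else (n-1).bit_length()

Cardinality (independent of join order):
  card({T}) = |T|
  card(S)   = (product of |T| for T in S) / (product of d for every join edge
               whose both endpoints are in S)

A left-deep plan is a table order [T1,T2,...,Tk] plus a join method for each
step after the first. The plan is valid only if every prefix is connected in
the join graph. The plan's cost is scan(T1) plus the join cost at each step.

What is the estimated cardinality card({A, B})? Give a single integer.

250

Tables in S: A(50), B(500)
Edges inside S: B-A(d=100)
numerator = 50 * 500 = 25000
denominator = 100 = 100
card(S) = 25000 / 100 = 250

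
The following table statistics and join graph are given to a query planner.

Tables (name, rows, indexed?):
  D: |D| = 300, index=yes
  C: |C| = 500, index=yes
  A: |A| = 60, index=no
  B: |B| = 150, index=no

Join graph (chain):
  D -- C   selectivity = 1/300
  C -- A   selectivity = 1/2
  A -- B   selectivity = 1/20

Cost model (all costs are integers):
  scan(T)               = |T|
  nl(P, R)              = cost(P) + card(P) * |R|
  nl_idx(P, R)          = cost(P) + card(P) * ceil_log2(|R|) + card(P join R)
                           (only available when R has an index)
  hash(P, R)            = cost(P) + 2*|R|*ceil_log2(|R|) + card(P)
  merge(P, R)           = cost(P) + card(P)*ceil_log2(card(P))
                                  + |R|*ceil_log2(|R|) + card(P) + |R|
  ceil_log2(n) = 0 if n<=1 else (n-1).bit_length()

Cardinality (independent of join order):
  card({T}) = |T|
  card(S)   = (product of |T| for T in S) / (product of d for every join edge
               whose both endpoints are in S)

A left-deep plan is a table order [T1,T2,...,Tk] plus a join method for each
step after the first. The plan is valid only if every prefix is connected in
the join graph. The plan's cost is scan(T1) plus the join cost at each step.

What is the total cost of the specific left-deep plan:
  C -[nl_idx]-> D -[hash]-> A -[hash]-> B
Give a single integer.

24120

step 1: scan C: cost=500, card=500
step 2: join D via nl_idx
    card(P join D) = 500*300/(300) = 500
    cost = 500 + 500*9 + 500 = 5500
step 3: join A via hash
    card(P join A) = 500*60/(2) = 15000
    cost = 5500 + 2*60*6 + 500 = 6720
step 4: join B via hash
    card(P join B) = 15000*150/(20) = 112500
    cost = 6720 + 2*150*8 + 15000 = 24120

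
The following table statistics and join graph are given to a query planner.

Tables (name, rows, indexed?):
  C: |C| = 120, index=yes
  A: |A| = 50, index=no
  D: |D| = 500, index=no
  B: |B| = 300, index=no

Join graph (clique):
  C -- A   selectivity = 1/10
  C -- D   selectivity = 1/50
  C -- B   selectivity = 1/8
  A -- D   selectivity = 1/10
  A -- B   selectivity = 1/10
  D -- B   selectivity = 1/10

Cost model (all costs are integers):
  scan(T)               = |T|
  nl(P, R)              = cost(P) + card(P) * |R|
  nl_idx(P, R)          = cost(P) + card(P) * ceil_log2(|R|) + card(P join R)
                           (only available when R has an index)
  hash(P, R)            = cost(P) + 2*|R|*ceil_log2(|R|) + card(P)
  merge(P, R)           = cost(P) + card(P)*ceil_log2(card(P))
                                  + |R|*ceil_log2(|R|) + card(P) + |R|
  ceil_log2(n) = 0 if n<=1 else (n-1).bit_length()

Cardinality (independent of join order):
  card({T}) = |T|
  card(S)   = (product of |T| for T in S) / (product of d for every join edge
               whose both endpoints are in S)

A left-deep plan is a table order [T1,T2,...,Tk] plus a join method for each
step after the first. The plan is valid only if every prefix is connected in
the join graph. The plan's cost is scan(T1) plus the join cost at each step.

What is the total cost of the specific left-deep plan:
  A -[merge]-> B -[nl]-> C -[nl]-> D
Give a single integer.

1308400

step 1: scan A: cost=50, card=50
step 2: join B via merge
    card(P join B) = 50*300/(10) = 1500
    cost = 50 + 50*6 + 300*9 + 50 + 300 = 3400
step 3: join C via nl
    card(P join C) = 1500*120/(10*8) = 2250
    cost = 3400 + 1500*120 = 183400
step 4: join D via nl
    card(P join D) = 2250*500/(50*10*10) = 225
    cost = 183400 + 2250*500 = 1308400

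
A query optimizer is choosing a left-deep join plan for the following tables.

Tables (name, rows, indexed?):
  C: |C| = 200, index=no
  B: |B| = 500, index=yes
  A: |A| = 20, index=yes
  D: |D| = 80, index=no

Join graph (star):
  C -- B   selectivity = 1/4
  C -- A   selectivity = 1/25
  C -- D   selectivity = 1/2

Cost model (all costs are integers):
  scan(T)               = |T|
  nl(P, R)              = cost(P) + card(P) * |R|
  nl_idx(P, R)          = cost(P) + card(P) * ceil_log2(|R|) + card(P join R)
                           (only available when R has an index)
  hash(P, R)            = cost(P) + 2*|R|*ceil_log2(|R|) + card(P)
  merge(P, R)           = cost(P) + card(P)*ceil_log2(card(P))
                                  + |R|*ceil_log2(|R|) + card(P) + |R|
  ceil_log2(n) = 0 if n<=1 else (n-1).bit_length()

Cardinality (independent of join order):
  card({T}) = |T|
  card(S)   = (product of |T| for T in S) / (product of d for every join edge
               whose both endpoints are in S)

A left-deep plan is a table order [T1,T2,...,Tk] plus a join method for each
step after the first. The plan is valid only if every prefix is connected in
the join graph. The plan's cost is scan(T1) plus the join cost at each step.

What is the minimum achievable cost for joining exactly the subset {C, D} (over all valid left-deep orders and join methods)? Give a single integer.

Selinger DP over subsets of {C,D}:
  {C}: scan cost=200, card=200
  {D}: scan cost=80, card=80
  {CD}: card=8000; try (D,hash)→1520, (C,merge)→2520, (D,merge)→2640, (C,hash)→3360, (C,nl)→16080, (D,nl)→16200; best=1520 via (D,hash)

1520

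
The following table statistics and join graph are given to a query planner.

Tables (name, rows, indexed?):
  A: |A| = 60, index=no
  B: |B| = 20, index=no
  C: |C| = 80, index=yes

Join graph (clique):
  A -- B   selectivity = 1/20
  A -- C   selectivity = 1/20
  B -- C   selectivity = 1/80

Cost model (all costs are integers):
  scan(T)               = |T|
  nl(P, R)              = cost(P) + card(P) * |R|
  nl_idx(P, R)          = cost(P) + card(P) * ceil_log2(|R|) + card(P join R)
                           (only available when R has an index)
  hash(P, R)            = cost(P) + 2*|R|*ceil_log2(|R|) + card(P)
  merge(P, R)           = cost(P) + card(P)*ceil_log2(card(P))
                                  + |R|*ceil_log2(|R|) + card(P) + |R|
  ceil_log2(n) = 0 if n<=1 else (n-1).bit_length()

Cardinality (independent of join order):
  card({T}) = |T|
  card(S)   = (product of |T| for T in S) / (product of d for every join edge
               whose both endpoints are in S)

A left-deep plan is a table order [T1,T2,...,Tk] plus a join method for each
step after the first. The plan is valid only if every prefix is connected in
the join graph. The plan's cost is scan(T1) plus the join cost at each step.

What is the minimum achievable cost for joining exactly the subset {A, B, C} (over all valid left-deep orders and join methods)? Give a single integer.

720

Selinger DP over subsets of {A,B,C}:
  {A}: scan cost=60, card=60
  {B}: scan cost=20, card=20
  {C}: scan cost=80, card=80
  {AB}: card=60; try (B,hash)→320, (A,merge)→560, (B,merge)→600, (A,hash)→760, (A,nl)→1220, (B,nl)→1260; best=320 via (B,hash)
  {AC}: card=240; try (C,nl_idx)→720, (A,hash)→880, (C,merge)→1120, (A,merge)→1140, (C,hash)→1240, (C,nl)→4860 …(+1); best=720 via (C,nl_idx)
  {BC}: card=20; try (C,nl_idx)→180, (B,hash)→360, (C,merge)→780, (B,merge)→840, (C,hash)→1160, (C,nl)→1620 …(+1); best=180 via (C,nl_idx)
  {ABC}: card=3; try (A,merge)→720, (C,nl_idx)→743, (A,hash)→920, (B,hash)→1160, (C,merge)→1380, (A,nl)→1380 …(+4); best=720 via (A,merge)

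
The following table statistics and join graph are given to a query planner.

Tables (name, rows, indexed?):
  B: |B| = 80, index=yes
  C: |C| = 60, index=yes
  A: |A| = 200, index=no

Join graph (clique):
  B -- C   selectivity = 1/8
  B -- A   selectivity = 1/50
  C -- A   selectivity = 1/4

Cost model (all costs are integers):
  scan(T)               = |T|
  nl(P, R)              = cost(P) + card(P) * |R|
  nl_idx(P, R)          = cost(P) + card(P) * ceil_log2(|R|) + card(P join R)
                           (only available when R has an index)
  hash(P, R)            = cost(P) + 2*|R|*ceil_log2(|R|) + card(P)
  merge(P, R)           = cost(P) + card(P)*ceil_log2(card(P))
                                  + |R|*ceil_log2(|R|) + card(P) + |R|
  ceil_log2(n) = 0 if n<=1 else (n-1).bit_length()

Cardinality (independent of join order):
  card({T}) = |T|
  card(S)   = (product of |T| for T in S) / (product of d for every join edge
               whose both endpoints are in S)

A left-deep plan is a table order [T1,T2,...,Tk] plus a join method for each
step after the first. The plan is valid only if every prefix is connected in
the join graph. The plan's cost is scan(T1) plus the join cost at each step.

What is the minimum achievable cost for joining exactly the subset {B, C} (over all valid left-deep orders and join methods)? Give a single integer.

Selinger DP over subsets of {B,C}:
  {B}: scan cost=80, card=80
  {C}: scan cost=60, card=60
  {BC}: card=600; try (C,hash)→880, (B,nl_idx)→1080, (B,merge)→1120, (C,merge)→1140, (C,nl_idx)→1160, (B,hash)→1240 …(+2); best=880 via (C,hash)

880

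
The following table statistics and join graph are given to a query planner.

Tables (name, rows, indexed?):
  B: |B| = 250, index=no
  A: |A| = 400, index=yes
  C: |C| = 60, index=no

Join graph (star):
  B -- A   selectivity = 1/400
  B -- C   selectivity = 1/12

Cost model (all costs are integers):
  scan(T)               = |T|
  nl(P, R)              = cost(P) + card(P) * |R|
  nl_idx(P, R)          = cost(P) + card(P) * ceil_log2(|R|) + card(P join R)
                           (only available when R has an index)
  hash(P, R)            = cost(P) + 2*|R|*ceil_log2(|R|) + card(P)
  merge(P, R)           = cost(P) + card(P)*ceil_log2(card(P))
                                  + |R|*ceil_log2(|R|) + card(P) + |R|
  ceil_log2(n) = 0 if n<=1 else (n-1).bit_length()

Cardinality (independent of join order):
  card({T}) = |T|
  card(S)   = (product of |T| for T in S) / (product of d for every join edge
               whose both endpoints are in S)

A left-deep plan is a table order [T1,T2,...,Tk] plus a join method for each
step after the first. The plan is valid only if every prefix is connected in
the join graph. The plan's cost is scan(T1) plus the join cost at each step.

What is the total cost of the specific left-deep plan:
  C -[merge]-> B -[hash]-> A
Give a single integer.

step 1: scan C: cost=60, card=60
step 2: join B via merge
    card(P join B) = 60*250/(12) = 1250
    cost = 60 + 60*6 + 250*8 + 60 + 250 = 2730
step 3: join A via hash
    card(P join A) = 1250*400/(400) = 1250
    cost = 2730 + 2*400*9 + 1250 = 11180

11180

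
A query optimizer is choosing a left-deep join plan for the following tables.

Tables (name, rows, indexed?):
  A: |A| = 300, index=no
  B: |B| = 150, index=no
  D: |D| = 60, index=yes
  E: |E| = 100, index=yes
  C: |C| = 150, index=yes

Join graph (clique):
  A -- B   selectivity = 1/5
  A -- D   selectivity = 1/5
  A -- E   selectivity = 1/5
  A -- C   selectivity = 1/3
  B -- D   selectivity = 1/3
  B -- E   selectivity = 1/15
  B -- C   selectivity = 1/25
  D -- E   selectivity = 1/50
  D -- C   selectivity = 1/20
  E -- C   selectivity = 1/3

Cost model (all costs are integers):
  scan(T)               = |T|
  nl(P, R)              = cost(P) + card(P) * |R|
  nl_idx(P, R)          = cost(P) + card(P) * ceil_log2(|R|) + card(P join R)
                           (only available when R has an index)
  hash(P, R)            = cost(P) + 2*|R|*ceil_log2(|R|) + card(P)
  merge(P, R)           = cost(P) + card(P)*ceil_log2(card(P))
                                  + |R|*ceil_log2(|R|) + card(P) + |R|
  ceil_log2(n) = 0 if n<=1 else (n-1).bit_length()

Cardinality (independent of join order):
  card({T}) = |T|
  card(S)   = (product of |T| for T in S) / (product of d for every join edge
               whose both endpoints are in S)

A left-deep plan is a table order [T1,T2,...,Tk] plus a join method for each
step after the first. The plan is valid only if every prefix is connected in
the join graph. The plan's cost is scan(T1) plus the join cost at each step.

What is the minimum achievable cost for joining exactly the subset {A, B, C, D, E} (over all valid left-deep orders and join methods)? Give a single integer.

Selinger DP over subsets of {A,B,C,D,E}:
  {A}: scan cost=300, card=300
  {B}: scan cost=150, card=150
  {D}: scan cost=60, card=60
  {E}: scan cost=100, card=100
  {C}: scan cost=150, card=150
  {AB}: card=9000; try (B,hash)→3000, (A,merge)→4500, (B,merge)→4650, (A,hash)→5700, (A,nl)→45150, (B,nl)→45300; best=3000 via (B,hash)
  {AD}: card=3600; try (D,hash)→1320, (A,merge)→3480, (D,merge)→3720, (A,hash)→5520, (D,nl_idx)→5700, (A,nl)→18060 …(+1); best=1320 via (D,hash)
  {AE}: card=6000; try (E,hash)→2000, (A,merge)→3900, (E,merge)→4100, (A,hash)→5600, (E,nl_idx)→8400, (A,nl)→30100 …(+1); best=2000 via (E,hash)
  {AC}: card=15000; try (C,hash)→3000, (A,merge)→4500, (C,merge)→4650, (A,hash)→5700, (C,nl_idx)→17700, (A,nl)→45150 …(+1); best=3000 via (C,hash)
  {BD}: card=3000; try (D,hash)→1020, (B,merge)→1830, (D,merge)→1920, (B,hash)→2520, (D,nl_idx)→4050, (B,nl)→9060 …(+1); best=1020 via (D,hash)
  {BE}: card=1000; try (E,hash)→1700, (E,nl_idx)→2200, (B,merge)→2250, (E,merge)→2300, (B,hash)→2600, (B,nl)→15100 …(+1); best=1700 via (E,hash)
  {BC}: card=900; try (C,nl_idx)→2250, (C,hash)→2700, (B,hash)→2700, (C,merge)→2850, (B,merge)→2850, (C,nl)→22650 …(+1); best=2250 via (C,nl_idx)
  {DE}: card=120; try (E,nl_idx)→600, (D,nl_idx)→820, (D,hash)→920, (E,merge)→1280, (D,merge)→1320, (E,hash)→1520 …(+2); best=600 via (E,nl_idx)
  {CD}: card=450; try (C,nl_idx)→990, (D,hash)→1020, (D,nl_idx)→1500, (C,merge)→1830, (D,merge)→1920, (C,hash)→2520 …(+2); best=990 via (C,nl_idx)
  {CE}: card=5000; try (E,hash)→1700, (C,merge)→2250, (E,merge)→2300, (C,hash)→2600, (C,nl_idx)→5900, (E,nl_idx)→6200 …(+2); best=1700 via (E,hash)
  {ABD}: card=36000; try (B,hash)→7320, (A,hash)→9420, (D,hash)→12720, (A,merge)→43020, (B,merge)→49470, (D,nl_idx)→93000 …(+4); best=7320 via (B,hash)
  {ABE}: card=12000; try (A,hash)→8100, (B,hash)→10400, (E,hash)→13400, (A,merge)→15700, (E,nl_idx)→78000, (B,merge)→87350 …(+4); best=8100 via (A,hash)
  {ABC}: card=18000; try (A,hash)→8550, (C,hash)→14400, (A,merge)→15150, (B,hash)→20400, (C,nl_idx)→93000, (C,merge)→139350 …(+4); best=8550 via (A,hash)
  {ADE}: card=1440; try (A,merge)→4560, (A,hash)→6120, (E,hash)→6320, (D,hash)→8720, (E,nl_idx)→27960, (A,nl)→36600 …(+5); best=4560 via (A,merge)
  {ACD}: card=9000; try (A,hash)→6840, (C,hash)→7320, (A,merge)→8490, (D,hash)→18720, (C,nl_idx)→39120, (C,merge)→49470 …(+5); best=6840 via (A,hash)
  {ACE}: card=100000; try (C,hash)→10400, (A,hash)→12100, (E,hash)→19400, (A,merge)→74700, (C,merge)→87350, (C,nl_idx)→150000 …(+5); best=10400 via (C,hash)
  {BDE}: card=400; try (B,merge)→2910, (B,hash)→3120, (D,hash)→3420, (E,hash)→5420, (D,nl_idx)→8100, (D,merge)→13120 …(+5); best=2910 via (B,merge)
  {BCD}: card=900; try (B,hash)→3840, (D,hash)→3870, (C,hash)→6420, (B,merge)→6840, (D,nl_idx)→8550, (D,merge)→12570 …(+5); best=3840 via (B,hash)
  {BCE}: card=2000; try (E,hash)→4550, (C,hash)→5100, (B,hash)→9100, (E,nl_idx)→10550, (C,nl_idx)→11700, (E,merge)→12950 …(+5); best=4550 via (E,hash)
  {CDE}: card=300; try (C,nl_idx)→1860, (E,hash)→2840, (C,merge)→2910, (C,hash)→3120, (E,nl_idx)→4440, (E,merge)→6290 …(+6); best=1860 via (C,nl_idx)
  {ABDE}: card=960; try (B,hash)→8400, (A,hash)→8710, (A,merge)→9910, (D,hash)→20820, (B,merge)→23190, (E,hash)→44720 …(+8); best=8400 via (B,hash)
  {ABCD}: card=3600; try (A,hash)→10140, (A,merge)→16740, (B,hash)→18240, (D,hash)→27270, (C,hash)→45720, (D,nl_idx)→120150 …(+8); best=10140 via (A,hash)
  {ABCE}: card=8000; try (A,hash)→11950, (C,hash)→22500, (E,hash)→27950, (A,merge)→31550, (C,nl_idx)→112100, (B,hash)→112800 …(+8); best=11950 via (A,hash)
  {ACDE}: card=1200; try (A,hash)→7560, (A,merge)→7860, (C,hash)→8400, (E,hash)→17240, (C,nl_idx)→17280, (C,merge)→23190 …(+9); best=7560 via (A,hash)
  {BCDE}: card=40; try (B,hash)→4560, (C,hash)→5710, (E,hash)→6140, (C,nl_idx)→6150, (B,merge)→6210, (D,hash)→7270 …(+9); best=4560 via (B,hash)
  {ABCDE}: card=32; try (A,merge)→7840, (A,hash)→10000, (B,hash)→11160, (C,hash)→11760, (E,hash)→15140, (C,nl_idx)→16112 …(+12); best=7840 via (A,merge)

7840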